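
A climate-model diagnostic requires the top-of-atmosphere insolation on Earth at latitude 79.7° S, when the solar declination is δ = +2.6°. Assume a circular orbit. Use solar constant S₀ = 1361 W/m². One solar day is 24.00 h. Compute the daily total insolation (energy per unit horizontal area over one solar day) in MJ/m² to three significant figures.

cos H₀ = −tan(-79.7°) tan(+2.600°) = 0.2499, H₀ = 1.3182 rad.
Bracket: H₀ sin φ sin δ + cos φ cos δ sin H₀ = 1.3182×-0.98389×0.04536 + 0.17880×0.99897×0.96828 = -0.058830 + 0.172950 = 0.114120.
Q̄ = (S₀/π) × [bracket] = (1361/π) × 0.114120 = 49.439 W/m².
Daily total = Q̄ × 24.00 h × 3600 s/h = 49.439 × 24.00 × 3600 / 10⁶ = 4.272 MJ/m².

4.27 MJ/m²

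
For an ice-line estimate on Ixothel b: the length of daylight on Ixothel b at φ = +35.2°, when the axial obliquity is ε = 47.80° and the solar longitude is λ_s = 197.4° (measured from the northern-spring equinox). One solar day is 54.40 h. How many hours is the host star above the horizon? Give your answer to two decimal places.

24.41 h

Solar declination: sin δ = sin ε · sin λ_s = sin 47.80° × sin 197.4° = -0.22153, so δ = -12.799°.
cos H₀ = −tan φ · tan δ = −tan(+35.2°) × tan(-12.799°) = 0.1603, so H₀ = 1.4098 rad = 80.78°.
Daylight = 2H₀/(2π) × 54.40 h = (1.4098/π) × 54.40 = 24.41 h.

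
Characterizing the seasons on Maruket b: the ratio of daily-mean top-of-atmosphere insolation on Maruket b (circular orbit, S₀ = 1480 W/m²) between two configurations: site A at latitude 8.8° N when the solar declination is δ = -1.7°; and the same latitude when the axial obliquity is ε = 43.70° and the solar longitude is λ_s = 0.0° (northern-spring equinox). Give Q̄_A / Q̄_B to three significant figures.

Q̄_A / Q̄_B ≈ 0.992

— Configuration A (φ=+8.8°):
cos H₀ = −tan(+8.8°) tan(-1.700°) = 0.0046, H₀ = 1.5662 rad.
Bracket: H₀ sin φ sin δ + cos φ cos δ sin H₀ = 1.5662×0.15299×-0.02967 + 0.98823×0.99956×0.99999 = -0.007109 + 0.987785 = 0.980676.
Q̄ = (S₀/π) × [bracket] = (1480/π) × 0.980676 = 462.00 W/m².
— Configuration B (φ=+8.8°):
Solar declination: sin δ = sin ε · sin λ_s = sin 43.70° × sin 0.0° = 0.00000, so δ = +0.000°.
cos H₀ = −tan(+8.8°) tan(+0.000°) = -0.0000, H₀ = 1.5708 rad.
Bracket: H₀ sin φ sin δ + cos φ cos δ sin H₀ = 1.5708×0.15299×0.00000 + 0.98823×1.00000×1.00000 = 0.000000 + 0.988230 = 0.988230.
Q̄ = (S₀/π) × [bracket] = (1480/π) × 0.988230 = 465.55 W/m².
Ratio Q̄_A / Q̄_B = 462.00 / 465.55 = 0.9924.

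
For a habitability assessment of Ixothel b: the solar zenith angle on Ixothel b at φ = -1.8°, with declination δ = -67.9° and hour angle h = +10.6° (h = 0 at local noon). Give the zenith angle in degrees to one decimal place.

cos θ_z = sin φ sin δ + cos φ cos δ cos h = 0.029103 + 0.369622 = 0.398725.
θ_z = arccos(0.398725) = 66.5°.

θ_z = 66.5°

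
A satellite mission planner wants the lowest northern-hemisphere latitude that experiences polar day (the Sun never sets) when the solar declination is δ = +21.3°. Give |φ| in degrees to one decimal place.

Polar day requires cos H₀ = −tan φ tan δ ≤ −1, i.e. tan φ tan δ ≥ 1.
The boundary is |tan φ| · |tan δ| = 1, so |φ| = 90° − |δ| = 90° − 21.3° = 68.7° in the northern hemisphere.

|φ| = 68.7°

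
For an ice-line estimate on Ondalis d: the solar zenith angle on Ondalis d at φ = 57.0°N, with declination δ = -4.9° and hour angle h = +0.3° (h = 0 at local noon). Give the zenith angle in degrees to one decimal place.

θ_z = 61.9°

cos θ_z = sin φ sin δ + cos φ cos δ cos h = -0.071637 + 0.542641 = 0.471004.
θ_z = arccos(0.471004) = 61.9°.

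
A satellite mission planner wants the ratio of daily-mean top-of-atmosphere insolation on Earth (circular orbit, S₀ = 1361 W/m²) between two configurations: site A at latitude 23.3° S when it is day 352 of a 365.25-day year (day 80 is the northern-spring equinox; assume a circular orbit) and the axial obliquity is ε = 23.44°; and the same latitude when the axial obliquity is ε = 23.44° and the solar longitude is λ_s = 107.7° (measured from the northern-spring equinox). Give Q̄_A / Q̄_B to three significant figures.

Q̄_A / Q̄_B ≈ 1.76

— Configuration A (φ=-23.3°):
Solar longitude: λ_s = 360° × (352 − 80)/365.25 = 268.090°.
sin δ = sin 23.44° × sin 268.090° = -0.39757, so δ = -23.426°.
cos H₀ = −tan(-23.3°) tan(-23.426°) = -0.1866, H₀ = 1.7585 rad.
Bracket: H₀ sin φ sin δ + cos φ cos δ sin H₀ = 1.7585×-0.39555×-0.39757 + 0.91845×0.91757×0.98244 = 0.276540 + 0.827944 = 1.104484.
Q̄ = (S₀/π) × [bracket] = (1361/π) × 1.104484 = 478.48 W/m².
— Configuration B (φ=-23.3°):
Solar declination: sin δ = sin ε · sin λ_s = sin 23.44° × sin 107.7° = 0.37896, so δ = +22.269°.
cos H₀ = −tan(-23.3°) tan(+22.269°) = 0.1764, H₀ = 1.3935 rad.
Bracket: H₀ sin φ sin δ + cos φ cos δ sin H₀ = 1.3935×-0.39555×0.37896 + 0.91845×0.92541×0.98433 = -0.208882 + 0.836624 = 0.627742.
Q̄ = (S₀/π) × [bracket] = (1361/π) × 0.627742 = 271.95 W/m².
Ratio Q̄_A / Q̄_B = 478.48 / 271.95 = 1.759.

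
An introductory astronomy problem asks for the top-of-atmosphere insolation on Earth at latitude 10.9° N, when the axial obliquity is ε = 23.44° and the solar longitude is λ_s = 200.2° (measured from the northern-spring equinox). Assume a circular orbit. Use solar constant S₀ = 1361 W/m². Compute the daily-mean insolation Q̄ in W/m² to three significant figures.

Q̄ ≈ 404 W/m²

Solar declination: sin δ = sin ε · sin λ_s = sin 23.44° × sin 200.2° = -0.13736, so δ = -7.895°.
cos H₀ = −tan(+10.9°) tan(-7.895°) = 0.0267, H₀ = 1.5441 rad.
Bracket: H₀ sin φ sin δ + cos φ cos δ sin H₀ = 1.5441×0.18910×-0.13736 + 0.98196×0.99052×0.99964 = -0.040108 + 0.972301 = 0.932193.
Q̄ = (S₀/π) × [bracket] = (1361/π) × 0.932193 = 403.8 W/m².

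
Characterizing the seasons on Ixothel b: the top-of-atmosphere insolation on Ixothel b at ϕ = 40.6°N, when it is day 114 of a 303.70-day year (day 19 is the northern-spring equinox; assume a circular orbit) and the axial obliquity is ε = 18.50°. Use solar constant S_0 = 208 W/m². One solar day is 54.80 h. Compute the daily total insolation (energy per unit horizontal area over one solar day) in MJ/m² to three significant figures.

13.7 MJ/m²

Solar longitude: L_s = 360° × (114 − 19)/303.70 = 112.611°.
sin δ = sin 18.50° × sin 112.611° = 0.29292, so δ = +17.033°.
cos h₀ = −tan(+40.6°) tan(+17.033°) = -0.2626, h₀ = 1.8365 rad.
Bracket: h₀ sin ϕ sin δ + cos ϕ cos δ sin h₀ = 1.8365×0.65077×0.29292 + 0.75927×0.95614×0.96491 = 0.350080 + 0.700494 = 1.050574.
Q̄ = (S_0/π) × [bracket] = (208/π) × 1.050574 = 69.557 W/m².
Daily total = Q̄ × 54.80 h × 3600 s/h = 69.557 × 54.80 × 3600 / 10⁶ = 13.72 MJ/m².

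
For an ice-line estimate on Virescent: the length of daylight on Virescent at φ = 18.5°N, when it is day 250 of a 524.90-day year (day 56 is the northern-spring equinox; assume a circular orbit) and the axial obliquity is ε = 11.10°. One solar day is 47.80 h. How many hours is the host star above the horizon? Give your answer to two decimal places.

24.62 h

Solar longitude: λ_s = 360° × (250 − 56)/524.90 = 133.054°.
sin δ = sin 11.10° × sin 133.054° = 0.14068, so δ = +8.087°.
cos H₀ = −tan φ · tan δ = −tan(+18.5°) × tan(+8.087°) = -0.0475, so H₀ = 1.6184 rad = 92.73°.
Daylight = 2H₀/(2π) × 47.80 h = (1.6184/π) × 47.80 = 24.62 h.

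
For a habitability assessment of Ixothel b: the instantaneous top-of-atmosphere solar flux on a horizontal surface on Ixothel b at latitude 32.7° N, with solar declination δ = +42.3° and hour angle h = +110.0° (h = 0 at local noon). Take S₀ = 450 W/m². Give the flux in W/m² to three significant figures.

67.8 W/m²

cos θ_z = sin φ sin δ + cos φ cos δ cos h = 0.363588 + -0.212876 = 0.150712.
Flux = S₀ · cos θ_z = 450 × 0.150712 = 67.82 W/m².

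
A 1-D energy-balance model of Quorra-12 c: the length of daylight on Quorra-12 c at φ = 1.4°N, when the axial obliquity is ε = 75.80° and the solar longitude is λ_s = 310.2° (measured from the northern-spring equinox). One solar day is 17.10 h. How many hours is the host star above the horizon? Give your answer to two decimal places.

Solar declination: sin δ = sin ε · sin λ_s = sin 75.80° × sin 310.2° = -0.74046, so δ = -47.770°.
cos H₀ = −tan φ · tan δ = −tan(+1.4°) × tan(-47.770°) = 0.0269, so H₀ = 1.5439 rad = 88.46°.
Daylight = 2H₀/(2π) × 17.10 h = (1.5439/π) × 17.10 = 8.40 h.

8.40 h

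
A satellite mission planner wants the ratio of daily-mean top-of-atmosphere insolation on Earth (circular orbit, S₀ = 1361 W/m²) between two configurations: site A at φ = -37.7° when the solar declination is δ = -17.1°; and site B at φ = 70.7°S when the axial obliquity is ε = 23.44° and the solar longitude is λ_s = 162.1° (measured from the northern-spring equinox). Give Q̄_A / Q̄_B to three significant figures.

Q̄_A / Q̄_B ≈ 6.34

— Configuration A (φ=-37.7°):
cos H₀ = −tan(-37.7°) tan(-17.100°) = -0.2378, H₀ = 1.8109 rad.
Bracket: H₀ sin φ sin δ + cos φ cos δ sin H₀ = 1.8109×-0.61153×-0.29404 + 0.79122×0.95579×0.97132 = 0.325626 + 0.734551 = 1.060177.
Q̄ = (S₀/π) × [bracket] = (1361/π) × 1.060177 = 459.29 W/m².
— Configuration B (φ=-70.7°):
Solar declination: sin δ = sin ε · sin λ_s = sin 23.44° × sin 162.1° = 0.12226, so δ = +7.023°.
cos H₀ = −tan(-70.7°) tan(+7.023°) = 0.3518, H₀ = 1.2113 rad.
Bracket: H₀ sin φ sin δ + cos φ cos δ sin H₀ = 1.2113×-0.94380×0.12226 + 0.33051×0.99250×0.93609 = -0.139771 + 0.307067 = 0.167296.
Q̄ = (S₀/π) × [bracket] = (1361/π) × 0.167296 = 72.476 W/m².
Ratio Q̄_A / Q̄_B = 459.29 / 72.476 = 6.337.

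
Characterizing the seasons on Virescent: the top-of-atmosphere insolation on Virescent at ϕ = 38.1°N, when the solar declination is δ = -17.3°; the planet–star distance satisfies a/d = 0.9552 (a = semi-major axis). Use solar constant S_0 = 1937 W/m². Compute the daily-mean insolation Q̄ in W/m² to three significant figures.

Q̄ ≈ 273 W/m²

cos h₀ = −tan(+38.1°) tan(-17.300°) = 0.2442, h₀ = 1.3241 rad.
Bracket: h₀ sin ϕ sin δ + cos ϕ cos δ sin h₀ = 1.3241×0.61704×-0.29737 + 0.78694×0.95476×0.96972 = -0.242958 + 0.728588 = 0.485630.
Inverse-square distance factor (a/d)² = 0.9552² = 0.912407.
Q̄ = (S_0/π) × 0.912407 × [bracket] = (1937/π) × 0.912407 × 0.485630 = 273.2 W/m².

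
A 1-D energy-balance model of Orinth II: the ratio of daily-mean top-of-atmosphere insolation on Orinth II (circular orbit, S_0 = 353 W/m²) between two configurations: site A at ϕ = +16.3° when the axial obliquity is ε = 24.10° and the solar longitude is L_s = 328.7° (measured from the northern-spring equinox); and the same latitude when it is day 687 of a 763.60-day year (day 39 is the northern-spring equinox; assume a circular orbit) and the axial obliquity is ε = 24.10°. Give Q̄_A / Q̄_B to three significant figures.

Q̄_A / Q̄_B ≈ 1.11

— Configuration A (ϕ=+16.3°):
Solar declination: sin δ = sin ε · sin L_s = sin 24.10° × sin 328.7° = -0.21214, so δ = -12.248°.
cos h₀ = −tan(+16.3°) tan(-12.248°) = 0.0635, h₀ = 1.5073 rad.
Bracket: h₀ sin ϕ sin δ + cos ϕ cos δ sin h₀ = 1.5073×0.28067×-0.21214 + 0.95981×0.97724×0.99798 = -0.089747 + 0.936070 = 0.846323.
Q̄ = (S_0/π) × [bracket] = (353/π) × 0.846323 = 95.096 W/m².
— Configuration B (ϕ=+16.3°):
Solar longitude: L_s = 360° × (687 − 39)/763.60 = 305.500°.
sin δ = sin 24.10° × sin 305.500° = -0.33243, so δ = -19.416°.
cos h₀ = −tan(+16.3°) tan(-19.416°) = 0.1031, h₀ = 1.4675 rad.
Bracket: h₀ sin ϕ sin δ + cos ϕ cos δ sin h₀ = 1.4675×0.28067×-0.33243 + 0.95981×0.94313×0.99467 = -0.136922 + 0.900401 = 0.763479.
Q̄ = (S_0/π) × [bracket] = (353/π) × 0.763479 = 85.787 W/m².
Ratio Q̄_A / Q̄_B = 95.096 / 85.787 = 1.109.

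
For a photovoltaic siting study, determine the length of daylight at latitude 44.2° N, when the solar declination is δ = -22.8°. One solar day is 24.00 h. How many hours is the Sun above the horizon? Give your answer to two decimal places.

cos H₀ = −tan φ · tan δ = −tan(+44.2°) × tan(-22.800°) = 0.4088, so H₀ = 1.1497 rad = 65.87°.
Daylight = 2H₀/(2π) × 24.00 h = (1.1497/π) × 24.00 = 8.78 h.

8.78 h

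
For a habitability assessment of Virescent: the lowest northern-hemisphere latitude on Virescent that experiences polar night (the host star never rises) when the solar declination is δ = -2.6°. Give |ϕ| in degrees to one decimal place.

Polar night requires cos h₀ = −tan ϕ tan δ ≥ 1, i.e. tan ϕ tan δ ≤ −1.
The boundary is |tan ϕ| · |tan δ| = 1, so |ϕ| = 90° − |δ| = 90° − 2.6° = 87.4° in the northern hemisphere.

|ϕ| = 87.4°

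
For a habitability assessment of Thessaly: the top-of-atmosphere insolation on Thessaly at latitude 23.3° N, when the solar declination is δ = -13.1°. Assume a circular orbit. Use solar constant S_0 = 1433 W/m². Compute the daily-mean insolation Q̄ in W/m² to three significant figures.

Q̄ ≈ 346 W/m²

cos h₀ = −tan(+23.3°) tan(-13.100°) = 0.1002, h₀ = 1.4704 rad.
Bracket: h₀ sin ϕ sin δ + cos ϕ cos δ sin h₀ = 1.4704×0.39555×-0.22665 + 0.91845×0.97398×0.99497 = -0.131823 + 0.890052 = 0.758229.
Q̄ = (S_0/π) × [bracket] = (1433/π) × 0.758229 = 345.9 W/m².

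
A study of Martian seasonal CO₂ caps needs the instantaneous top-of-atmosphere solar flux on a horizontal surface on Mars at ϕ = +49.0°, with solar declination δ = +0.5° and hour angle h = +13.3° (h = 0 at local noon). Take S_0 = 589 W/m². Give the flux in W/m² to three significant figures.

380 W/m²

cos θ_z = sin ϕ sin δ + cos ϕ cos δ cos h = 0.006586 + 0.638438 = 0.645024.
Flux = S_0 · cos θ_z = 589 × 0.645024 = 379.9 W/m².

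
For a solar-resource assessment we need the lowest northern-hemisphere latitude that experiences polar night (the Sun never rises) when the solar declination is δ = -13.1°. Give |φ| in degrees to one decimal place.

Polar night requires cos H₀ = −tan φ tan δ ≥ 1, i.e. tan φ tan δ ≤ −1.
The boundary is |tan φ| · |tan δ| = 1, so |φ| = 90° − |δ| = 90° − 13.1° = 76.9° in the northern hemisphere.

|φ| = 76.9°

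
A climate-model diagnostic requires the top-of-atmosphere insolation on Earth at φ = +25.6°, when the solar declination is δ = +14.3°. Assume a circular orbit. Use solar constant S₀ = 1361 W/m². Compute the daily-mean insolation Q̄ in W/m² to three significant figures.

Q̄ ≈ 454 W/m²

cos H₀ = −tan(+25.6°) tan(+14.300°) = -0.1221, H₀ = 1.6932 rad.
Bracket: H₀ sin φ sin δ + cos φ cos δ sin H₀ = 1.6932×0.43209×0.24700 + 0.90183×0.96902×0.99251 = 0.180709 + 0.867346 = 1.048055.
Q̄ = (S₀/π) × [bracket] = (1361/π) × 1.048055 = 454.0 W/m².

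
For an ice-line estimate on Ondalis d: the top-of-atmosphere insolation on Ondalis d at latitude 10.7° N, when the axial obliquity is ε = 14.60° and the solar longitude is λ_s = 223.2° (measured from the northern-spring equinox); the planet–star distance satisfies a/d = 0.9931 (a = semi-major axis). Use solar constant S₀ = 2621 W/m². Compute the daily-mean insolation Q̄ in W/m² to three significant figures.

Solar declination: sin δ = sin ε · sin λ_s = sin 14.60° × sin 223.2° = -0.17255, so δ = -9.936°.
cos H₀ = −tan(+10.7°) tan(-9.936°) = 0.0331, H₀ = 1.5377 rad.
Bracket: H₀ sin φ sin δ + cos φ cos δ sin H₀ = 1.5377×0.18567×-0.17255 + 0.98261×0.98500×0.99945 = -0.049264 + 0.967339 = 0.918075.
Inverse-square distance factor (a/d)² = 0.9931² = 0.986248.
Q̄ = (S₀/π) × 0.986248 × [bracket] = (2621/π) × 0.986248 × 0.918075 = 755.4 W/m².

Q̄ ≈ 755 W/m²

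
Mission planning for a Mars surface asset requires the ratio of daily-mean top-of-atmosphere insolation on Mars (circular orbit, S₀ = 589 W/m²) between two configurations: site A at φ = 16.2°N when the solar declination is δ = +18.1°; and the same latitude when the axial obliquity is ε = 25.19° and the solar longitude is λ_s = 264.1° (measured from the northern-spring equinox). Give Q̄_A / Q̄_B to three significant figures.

— Configuration A (φ=+16.2°):
cos H₀ = −tan(+16.2°) tan(+18.100°) = -0.0950, H₀ = 1.6659 rad.
Bracket: H₀ sin φ sin δ + cos φ cos δ sin H₀ = 1.6659×0.27899×0.31068 + 0.96029×0.95052×0.99548 = 0.144395 + 0.908649 = 1.053044.
Q̄ = (S₀/π) × [bracket] = (589/π) × 1.053044 = 197.43 W/m².
— Configuration B (φ=+16.2°):
Solar declination: sin δ = sin ε · sin λ_s = sin 25.19° × sin 264.1° = -0.42337, so δ = -25.047°.
cos H₀ = −tan(+16.2°) tan(-25.047°) = 0.1358, H₀ = 1.4346 rad.
Bracket: H₀ sin φ sin δ + cos φ cos δ sin H₀ = 1.4346×0.27899×-0.42337 + 0.96029×0.90596×0.99074 = -0.169449 + 0.861928 = 0.692479.
Q̄ = (S₀/π) × [bracket] = (589/π) × 0.692479 = 129.83 W/m².
Ratio Q̄_A / Q̄_B = 197.43 / 129.83 = 1.521.

Q̄_A / Q̄_B ≈ 1.52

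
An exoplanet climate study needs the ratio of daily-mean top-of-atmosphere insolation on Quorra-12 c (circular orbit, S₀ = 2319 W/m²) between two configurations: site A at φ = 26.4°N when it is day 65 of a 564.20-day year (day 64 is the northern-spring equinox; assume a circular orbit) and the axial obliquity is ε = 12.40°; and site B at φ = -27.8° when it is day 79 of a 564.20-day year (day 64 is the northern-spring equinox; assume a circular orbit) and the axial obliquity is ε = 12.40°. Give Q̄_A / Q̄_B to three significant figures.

Q̄_A / Q̄_B ≈ 1.05

— Configuration A (φ=+26.4°):
Solar longitude: λ_s = 360° × (65 − 64)/564.20 = 0.638°.
sin δ = sin 12.40° × sin 0.638° = 0.00239, so δ = +0.137°.
cos H₀ = −tan(+26.4°) tan(+0.137°) = -0.0012, H₀ = 1.5720 rad.
Bracket: H₀ sin φ sin δ + cos φ cos δ sin H₀ = 1.5720×0.44464×0.00239 + 0.89571×1.00000×1.00000 = 0.001671 + 0.895710 = 0.897381.
Q̄ = (S₀/π) × [bracket] = (2319/π) × 0.897381 = 662.41 W/m².
— Configuration B (φ=-27.8°):
Solar longitude: λ_s = 360° × (79 − 64)/564.20 = 9.571°.
sin δ = sin 12.40° × sin 9.571° = 0.03570, so δ = +2.046°.
cos H₀ = −tan(-27.8°) tan(+2.046°) = 0.0188, H₀ = 1.5520 rad.
Bracket: H₀ sin φ sin δ + cos φ cos δ sin H₀ = 1.5520×-0.46639×0.03570 + 0.88458×0.99936×0.99982 = -0.025841 + 0.883855 = 0.858014.
Q̄ = (S₀/π) × [bracket] = (2319/π) × 0.858014 = 633.35 W/m².
Ratio Q̄_A / Q̄_B = 662.41 / 633.35 = 1.046.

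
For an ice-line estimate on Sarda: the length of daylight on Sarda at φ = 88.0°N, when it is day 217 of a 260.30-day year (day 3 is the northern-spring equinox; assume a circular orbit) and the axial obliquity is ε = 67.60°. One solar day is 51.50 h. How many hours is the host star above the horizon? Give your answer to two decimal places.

0.00 h

Solar longitude: λ_s = 360° × (217 − 3)/260.30 = 295.966°.
sin δ = sin 67.60° × sin 295.966° = -0.83122, so δ = -56.224°.
cos H₀ = −tan φ · tan δ = 42.8148 ≥ 1, so the host star never rises (polar night) and H₀ = 0.
Daylight = 2H₀/(2π) × 51.50 h = (0.0000/π) × 51.50 = 0.00 h.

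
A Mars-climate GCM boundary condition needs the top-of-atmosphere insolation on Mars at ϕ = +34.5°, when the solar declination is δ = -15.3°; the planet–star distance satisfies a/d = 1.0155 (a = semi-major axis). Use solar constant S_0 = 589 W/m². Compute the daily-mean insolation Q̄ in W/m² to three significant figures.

Q̄ ≈ 111 W/m²

cos h₀ = −tan(+34.5°) tan(-15.300°) = 0.1880, h₀ = 1.3817 rad.
Bracket: h₀ sin ϕ sin δ + cos ϕ cos δ sin h₀ = 1.3817×0.56641×-0.26387 + 0.82413×0.96456×0.98217 = -0.206507 + 0.780749 = 0.574242.
Inverse-square distance factor (a/d)² = 1.0155² = 1.031240.
Q̄ = (S_0/π) × 1.031240 × [bracket] = (589/π) × 1.031240 × 0.574242 = 111.0 W/m².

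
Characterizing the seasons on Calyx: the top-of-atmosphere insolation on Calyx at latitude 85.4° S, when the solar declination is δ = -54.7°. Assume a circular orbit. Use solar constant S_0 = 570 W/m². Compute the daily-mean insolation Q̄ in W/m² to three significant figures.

cos h₀ = −tan(-85.4°) tan(-54.700°) = -17.5539 ≤ −1 ⇒ polar day, h₀ = π.
Bracket: h₀ sin ϕ sin δ + cos ϕ cos δ sin h₀ = 3.1416×-0.99678×-0.81614 + 0.08020×0.57786×0.00000 = 2.555729 + 0.000000 = 2.555729.
Q̄ = (S_0/π) × [bracket] = (570/π) × 2.555729 = 463.7 W/m².

Q̄ ≈ 464 W/m²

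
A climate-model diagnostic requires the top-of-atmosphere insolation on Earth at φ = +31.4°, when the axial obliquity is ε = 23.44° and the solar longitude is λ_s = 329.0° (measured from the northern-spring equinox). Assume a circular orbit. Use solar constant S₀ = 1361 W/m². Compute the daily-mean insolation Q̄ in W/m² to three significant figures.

Solar declination: sin δ = sin ε · sin λ_s = sin 23.44° × sin 329.0° = -0.20488, so δ = -11.822°.
cos H₀ = −tan(+31.4°) tan(-11.822°) = 0.1278, H₀ = 1.4427 rad.
Bracket: H₀ sin φ sin δ + cos φ cos δ sin H₀ = 1.4427×0.52101×-0.20488 + 0.85355×0.97879×0.99180 = -0.154000 + 0.828596 = 0.674596.
Q̄ = (S₀/π) × [bracket] = (1361/π) × 0.674596 = 292.2 W/m².

Q̄ ≈ 292 W/m²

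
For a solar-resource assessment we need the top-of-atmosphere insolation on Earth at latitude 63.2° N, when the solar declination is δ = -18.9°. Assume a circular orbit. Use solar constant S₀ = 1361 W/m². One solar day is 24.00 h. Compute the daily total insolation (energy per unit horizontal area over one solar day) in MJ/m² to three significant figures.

2.80 MJ/m²

cos H₀ = −tan(+63.2°) tan(-18.900°) = 0.6778, H₀ = 0.8260 rad.
Bracket: H₀ sin φ sin δ + cos φ cos δ sin H₀ = 0.8260×0.89259×-0.32392 + 0.45088×0.94609×0.73526 = -0.238820 + 0.313642 = 0.074822.
Q̄ = (S₀/π) × [bracket] = (1361/π) × 0.074822 = 32.414 W/m².
Daily total = Q̄ × 24.00 h × 3600 s/h = 32.414 × 24.00 × 3600 / 10⁶ = 2.801 MJ/m².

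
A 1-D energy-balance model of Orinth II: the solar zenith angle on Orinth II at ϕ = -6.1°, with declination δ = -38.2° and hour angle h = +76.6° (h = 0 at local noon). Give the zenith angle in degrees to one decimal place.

cos θ_z = sin ϕ sin δ + cos ϕ cos δ cos h = 0.065715 + 0.181090 = 0.246805.
θ_z = arccos(0.246805) = 75.7°.

θ_z = 75.7°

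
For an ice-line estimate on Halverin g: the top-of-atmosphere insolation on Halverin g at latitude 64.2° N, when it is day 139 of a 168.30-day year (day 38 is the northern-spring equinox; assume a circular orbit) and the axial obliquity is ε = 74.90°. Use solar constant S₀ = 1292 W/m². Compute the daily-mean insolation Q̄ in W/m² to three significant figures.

Solar longitude: λ_s = 360° × (139 − 38)/168.30 = 216.043°.
sin δ = sin 74.90° × sin 216.043° = -0.56807, so δ = -34.616°.
cos H₀ = −tan(+64.2°) tan(-34.616°) = 1.4279 ≥ 1 ⇒ polar night, H₀ = 0 and Q̄ = 0.

Q̄ ≈ 0.00 W/m²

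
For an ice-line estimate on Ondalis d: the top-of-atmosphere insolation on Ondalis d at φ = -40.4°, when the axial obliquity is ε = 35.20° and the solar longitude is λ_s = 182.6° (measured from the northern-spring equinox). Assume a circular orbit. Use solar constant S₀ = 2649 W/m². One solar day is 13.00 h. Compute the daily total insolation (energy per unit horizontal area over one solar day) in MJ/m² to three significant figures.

31.1 MJ/m²

Solar declination: sin δ = sin ε · sin λ_s = sin 35.20° × sin 182.6° = -0.02615, so δ = -1.498°.
cos H₀ = −tan(-40.4°) tan(-1.498°) = -0.0223, H₀ = 1.5931 rad.
Bracket: H₀ sin φ sin δ + cos φ cos δ sin H₀ = 1.5931×-0.64812×-0.02615 + 0.76154×0.99966×0.99975 = 0.027000 + 0.761091 = 0.788091.
Q̄ = (S₀/π) × [bracket] = (2649/π) × 0.788091 = 664.52 W/m².
Daily total = Q̄ × 13.00 h × 3600 s/h = 664.52 × 13.00 × 3600 / 10⁶ = 31.10 MJ/m².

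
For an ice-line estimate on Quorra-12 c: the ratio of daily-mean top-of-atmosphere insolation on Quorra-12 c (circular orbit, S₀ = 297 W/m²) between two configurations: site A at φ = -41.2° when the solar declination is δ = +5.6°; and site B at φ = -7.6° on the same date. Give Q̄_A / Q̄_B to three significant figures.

— Configuration A (φ=-41.2°):
cos H₀ = −tan(-41.2°) tan(+5.600°) = 0.0858, H₀ = 1.4849 rad.
Bracket: H₀ sin φ sin δ + cos φ cos δ sin H₀ = 1.4849×-0.65869×0.09758 + 0.75241×0.99523×0.99631 = -0.095442 + 0.746058 = 0.650616.
Q̄ = (S₀/π) × [bracket] = (297/π) × 0.650616 = 61.508 W/m².
— Configuration B (φ=-7.6°):
cos H₀ = −tan(-7.6°) tan(+5.600°) = 0.0131, H₀ = 1.5577 rad.
Bracket: H₀ sin φ sin δ + cos φ cos δ sin H₀ = 1.5577×-0.13226×0.09758 + 0.99122×0.99523×0.99991 = -0.020104 + 0.986403 = 0.966299.
Q̄ = (S₀/π) × [bracket] = (297/π) × 0.966299 = 91.352 W/m².
Ratio Q̄_A / Q̄_B = 61.508 / 91.352 = 0.6733.

Q̄_A / Q̄_B ≈ 0.673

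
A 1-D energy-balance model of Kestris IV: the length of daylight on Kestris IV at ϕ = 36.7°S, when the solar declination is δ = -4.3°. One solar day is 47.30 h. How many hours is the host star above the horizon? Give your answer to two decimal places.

24.49 h

cos h₀ = −tan ϕ · tan δ = −tan(-36.7°) × tan(-4.300°) = -0.0560, so h₀ = 1.6269 rad = 93.21°.
Daylight = 2h₀/(2π) × 47.30 h = (1.6269/π) × 47.30 = 24.49 h.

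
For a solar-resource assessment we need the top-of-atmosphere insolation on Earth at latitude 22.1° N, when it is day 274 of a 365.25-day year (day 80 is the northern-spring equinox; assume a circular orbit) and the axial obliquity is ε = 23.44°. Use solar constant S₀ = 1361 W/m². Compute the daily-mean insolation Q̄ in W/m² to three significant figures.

Solar longitude: λ_s = 360° × (274 − 80)/365.25 = 191.211°.
sin δ = sin 23.44° × sin 191.211° = -0.07734, so δ = -4.436°.
cos H₀ = −tan(+22.1°) tan(-4.436°) = 0.0315, H₀ = 1.5393 rad.
Bracket: H₀ sin φ sin δ + cos φ cos δ sin H₀ = 1.5393×0.37622×-0.07734 + 0.92653×0.99700×0.99950 = -0.044789 + 0.923289 = 0.878500.
Q̄ = (S₀/π) × [bracket] = (1361/π) × 0.878500 = 380.6 W/m².

Q̄ ≈ 381 W/m²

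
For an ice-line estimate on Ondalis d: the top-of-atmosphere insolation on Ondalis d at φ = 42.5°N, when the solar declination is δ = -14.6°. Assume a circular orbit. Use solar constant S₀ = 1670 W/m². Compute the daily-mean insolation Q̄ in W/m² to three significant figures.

cos H₀ = −tan(+42.5°) tan(-14.600°) = 0.2387, H₀ = 1.3298 rad.
Bracket: H₀ sin φ sin δ + cos φ cos δ sin H₀ = 1.3298×0.67559×-0.25207 + 0.73728×0.96771×0.97110 = -0.226460 + 0.692854 = 0.466394.
Q̄ = (S₀/π) × [bracket] = (1670/π) × 0.466394 = 247.9 W/m².

Q̄ ≈ 248 W/m²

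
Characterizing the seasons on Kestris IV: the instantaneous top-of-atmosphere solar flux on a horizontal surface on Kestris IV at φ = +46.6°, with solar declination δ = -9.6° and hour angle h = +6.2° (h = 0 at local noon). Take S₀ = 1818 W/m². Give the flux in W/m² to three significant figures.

cos θ_z = sin φ sin δ + cos φ cos δ cos h = -0.121170 + 0.673503 = 0.552333.
Flux = S₀ · cos θ_z = 1818 × 0.552333 = 1004 W/m².

1.00e+03 W/m²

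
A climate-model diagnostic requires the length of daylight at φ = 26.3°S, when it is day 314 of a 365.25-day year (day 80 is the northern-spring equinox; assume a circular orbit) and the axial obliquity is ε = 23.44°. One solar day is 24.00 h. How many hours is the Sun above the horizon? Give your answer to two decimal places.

13.23 h

Solar longitude: λ_s = 360° × (314 − 80)/365.25 = 230.637°.
sin δ = sin 23.44° × sin 230.637° = -0.30755, so δ = -17.911°.
cos H₀ = −tan φ · tan δ = −tan(-26.3°) × tan(-17.911°) = -0.1597, so H₀ = 1.7312 rad = 99.19°.
Daylight = 2H₀/(2π) × 24.00 h = (1.7312/π) × 24.00 = 13.23 h.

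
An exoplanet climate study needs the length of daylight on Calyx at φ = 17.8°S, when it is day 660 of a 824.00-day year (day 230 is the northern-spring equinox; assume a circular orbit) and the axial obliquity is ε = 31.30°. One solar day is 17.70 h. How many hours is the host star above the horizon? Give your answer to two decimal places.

Solar longitude: λ_s = 360° × (660 − 230)/824.00 = 187.864°.
sin δ = sin 31.30° × sin 187.864° = -0.07108, so δ = -4.076°.
cos H₀ = −tan φ · tan δ = −tan(-17.8°) × tan(-4.076°) = -0.0229, so H₀ = 1.5937 rad = 91.31°.
Daylight = 2H₀/(2π) × 17.70 h = (1.5937/π) × 17.70 = 8.98 h.

8.98 h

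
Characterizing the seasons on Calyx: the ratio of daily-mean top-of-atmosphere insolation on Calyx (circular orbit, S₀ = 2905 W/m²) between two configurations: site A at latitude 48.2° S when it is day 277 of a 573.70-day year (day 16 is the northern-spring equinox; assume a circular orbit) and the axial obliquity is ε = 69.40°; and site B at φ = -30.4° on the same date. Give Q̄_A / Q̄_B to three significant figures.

Q̄_A / Q̄_B ≈ 0.578

— Configuration A (φ=-48.2°):
Solar longitude: λ_s = 360° × (277 − 16)/573.70 = 163.779°.
sin δ = sin 69.40° × sin 163.779° = 0.26148, so δ = +15.158°.
cos H₀ = −tan(-48.2°) tan(+15.158°) = 0.3030, H₀ = 1.2630 rad.
Bracket: H₀ sin φ sin δ + cos φ cos δ sin H₀ = 1.2630×-0.74548×0.26148 + 0.66653×0.96521×0.95299 = -0.246194 + 0.613098 = 0.366904.
Q̄ = (S₀/π) × [bracket] = (2905/π) × 0.366904 = 339.27 W/m².
— Configuration B (φ=-30.4°):
cos H₀ = −tan(-30.4°) tan(+15.158°) = 0.1589, H₀ = 1.4112 rad.
Bracket: H₀ sin φ sin δ + cos φ cos δ sin H₀ = 1.4112×-0.50603×0.26148 + 0.86251×0.96521×0.98729 = -0.186725 + 0.821922 = 0.635197.
Q̄ = (S₀/π) × [bracket] = (2905/π) × 0.635197 = 587.36 W/m².
Ratio Q̄_A / Q̄_B = 339.27 / 587.36 = 0.5776.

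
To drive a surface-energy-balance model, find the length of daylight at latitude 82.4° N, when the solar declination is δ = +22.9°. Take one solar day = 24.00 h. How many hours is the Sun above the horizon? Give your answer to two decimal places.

Sunrise equation: cos H₀ = −tan φ · tan δ = -3.1659 ≤ −1, so the Sun never sets (polar day) and H₀ = π.
Daylight = 2H₀/(2π) × 24.00 h = (3.1416/π) × 24.00 = 24.00 h.

24.00 h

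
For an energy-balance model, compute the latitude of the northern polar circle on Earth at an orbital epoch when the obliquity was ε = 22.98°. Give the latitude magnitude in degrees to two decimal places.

67.02°

The polar circle is the lowest latitude that experiences at least one full rotation of continuous daylight at the northern-summer solstice; it lies at |φ| = 90° − ε = 90° − 22.98° = 67.02°.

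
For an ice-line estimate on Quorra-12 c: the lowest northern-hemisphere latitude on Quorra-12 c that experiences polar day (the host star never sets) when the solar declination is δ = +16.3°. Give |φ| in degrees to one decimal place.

Polar day requires cos H₀ = −tan φ tan δ ≤ −1, i.e. tan φ tan δ ≥ 1.
The boundary is |tan φ| · |tan δ| = 1, so |φ| = 90° − |δ| = 90° − 16.3° = 73.7° in the northern hemisphere.

|φ| = 73.7°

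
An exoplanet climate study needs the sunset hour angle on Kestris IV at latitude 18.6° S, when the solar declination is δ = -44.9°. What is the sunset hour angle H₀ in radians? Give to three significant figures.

cos H₀ = −tan φ · tan δ = −tan(-18.6°) × tan(-44.900°) = -0.3354, so H₀ = 1.9128 rad = 109.59°.

H₀ = 1.91 rad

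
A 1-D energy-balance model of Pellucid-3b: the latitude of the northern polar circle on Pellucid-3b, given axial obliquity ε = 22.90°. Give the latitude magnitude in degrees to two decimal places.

67.10°

The polar circle is the lowest latitude that experiences at least one full rotation of continuous daylight at the northern-summer solstice; it lies at |φ| = 90° − ε = 90° − 22.90° = 67.10°.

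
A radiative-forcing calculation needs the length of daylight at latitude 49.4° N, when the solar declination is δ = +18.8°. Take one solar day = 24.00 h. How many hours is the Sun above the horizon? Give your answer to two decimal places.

15.12 h

cos H₀ = −tan φ · tan δ = −tan(+49.4°) × tan(+18.800°) = -0.3972, so H₀ = 1.9792 rad = 113.40°.
Daylight = 2H₀/(2π) × 24.00 h = (1.9792/π) × 24.00 = 15.12 h.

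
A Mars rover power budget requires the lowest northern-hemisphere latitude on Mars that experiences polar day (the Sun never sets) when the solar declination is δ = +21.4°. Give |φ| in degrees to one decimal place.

Polar day requires cos H₀ = −tan φ tan δ ≤ −1, i.e. tan φ tan δ ≥ 1.
The boundary is |tan φ| · |tan δ| = 1, so |φ| = 90° − |δ| = 90° − 21.4° = 68.6° in the northern hemisphere.

|φ| = 68.6°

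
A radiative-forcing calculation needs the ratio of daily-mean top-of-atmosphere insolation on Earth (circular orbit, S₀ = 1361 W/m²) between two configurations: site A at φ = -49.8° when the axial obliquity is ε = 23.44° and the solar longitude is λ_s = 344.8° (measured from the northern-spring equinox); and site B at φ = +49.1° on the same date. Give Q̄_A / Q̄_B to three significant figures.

— Configuration A (φ=-49.8°):
Solar declination: sin δ = sin ε · sin λ_s = sin 23.44° × sin 344.8° = -0.10430, so δ = -5.987°.
cos H₀ = −tan(-49.8°) tan(-5.987°) = -0.1241, H₀ = 1.6952 rad.
Bracket: H₀ sin φ sin δ + cos φ cos δ sin H₀ = 1.6952×-0.76380×-0.10430 + 0.64546×0.99455×0.99227 = 0.135047 + 0.636980 = 0.772027.
Q̄ = (S₀/π) × [bracket] = (1361/π) × 0.772027 = 334.46 W/m².
— Configuration B (φ=+49.1°):
cos H₀ = −tan(+49.1°) tan(-5.987°) = 0.1211, H₀ = 1.4494 rad.
Bracket: H₀ sin φ sin δ + cos φ cos δ sin H₀ = 1.4494×0.75585×-0.10430 + 0.65474×0.99455×0.99264 = -0.114264 + 0.646379 = 0.532115.
Q̄ = (S₀/π) × [bracket] = (1361/π) × 0.532115 = 230.52 W/m².
Ratio Q̄_A / Q̄_B = 334.46 / 230.52 = 1.451.

Q̄_A / Q̄_B ≈ 1.45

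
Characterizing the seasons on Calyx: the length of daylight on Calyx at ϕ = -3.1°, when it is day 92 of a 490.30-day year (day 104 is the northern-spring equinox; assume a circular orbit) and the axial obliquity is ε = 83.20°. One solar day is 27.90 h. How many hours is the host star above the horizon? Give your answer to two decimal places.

14.02 h

Solar longitude: L_s = 360° × (92 − 104)/490.30 = -8.811°, i.e. -8.811° + 360° = 351.189°.
sin δ = sin 83.20° × sin 351.189° = -0.15210, so δ = -8.748°.
cos h₀ = −tan ϕ · tan δ = −tan(-3.1°) × tan(-8.748°) = -0.0083, so h₀ = 1.5791 rad = 90.48°.
Daylight = 2h₀/(2π) × 27.90 h = (1.5791/π) × 27.90 = 14.02 h.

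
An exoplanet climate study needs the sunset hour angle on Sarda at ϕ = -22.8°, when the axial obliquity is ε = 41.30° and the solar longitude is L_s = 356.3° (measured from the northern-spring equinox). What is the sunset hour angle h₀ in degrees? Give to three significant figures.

Solar declination: sin δ = sin ε · sin L_s = sin 41.30° × sin 356.3° = -0.04259, so δ = -2.441°.
cos h₀ = −tan ϕ · tan δ = −tan(-22.8°) × tan(-2.441°) = -0.0179, so h₀ = 1.5887 rad = 91.03°.

h₀ = 91.0°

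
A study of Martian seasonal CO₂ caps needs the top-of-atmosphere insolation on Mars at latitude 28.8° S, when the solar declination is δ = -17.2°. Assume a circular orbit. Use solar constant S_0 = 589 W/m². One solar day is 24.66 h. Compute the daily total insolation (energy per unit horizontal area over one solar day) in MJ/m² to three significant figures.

cos h₀ = −tan(-28.8°) tan(-17.200°) = -0.1702, h₀ = 1.7418 rad.
Bracket: h₀ sin ϕ sin δ + cos ϕ cos δ sin h₀ = 1.7418×-0.48175×-0.29571 + 0.87631×0.95528×0.98541 = 0.248134 + 0.824908 = 1.073042.
Q̄ = (S_0/π) × [bracket] = (589/π) × 1.073042 = 201.18 W/m².
Daily total = Q̄ × 24.66 h × 3600 s/h = 201.18 × 24.66 × 3600 / 10⁶ = 17.86 MJ/m².

17.9 MJ/m²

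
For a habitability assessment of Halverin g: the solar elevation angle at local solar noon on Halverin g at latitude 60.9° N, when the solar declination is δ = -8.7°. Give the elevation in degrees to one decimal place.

At local noon the hour angle is zero, so the zenith angle equals |φ − δ| = |+60.9° − (-8.700°)| = 69.600°.
Elevation = 90° − 69.600° = 20.4°.

20.4°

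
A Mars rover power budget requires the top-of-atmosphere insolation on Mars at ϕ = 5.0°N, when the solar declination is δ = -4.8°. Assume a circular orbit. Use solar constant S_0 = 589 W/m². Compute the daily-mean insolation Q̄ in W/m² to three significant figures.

cos h₀ = −tan(+5.0°) tan(-4.800°) = 0.0073, h₀ = 1.5634 rad.
Bracket: h₀ sin ϕ sin δ + cos ϕ cos δ sin h₀ = 1.5634×0.08716×-0.08368 + 0.99619×0.99649×0.99997 = -0.011403 + 0.992664 = 0.981261.
Q̄ = (S_0/π) × [bracket] = (589/π) × 0.981261 = 184.0 W/m².

Q̄ ≈ 184 W/m²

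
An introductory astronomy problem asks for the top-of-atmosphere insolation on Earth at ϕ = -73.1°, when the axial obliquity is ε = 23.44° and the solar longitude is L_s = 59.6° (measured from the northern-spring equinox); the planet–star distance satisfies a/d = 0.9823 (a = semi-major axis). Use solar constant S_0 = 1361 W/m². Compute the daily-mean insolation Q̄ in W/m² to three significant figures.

Q̄ ≈ 0.00 W/m²

Solar declination: sin δ = sin ε · sin L_s = sin 23.44° × sin 59.6° = 0.34310, so δ = +20.066°.
cos h₀ = −tan(-73.1°) tan(+20.066°) = 1.2022 ≥ 1 ⇒ polar night, h₀ = 0 and Q̄ = 0.
Inverse-square distance factor (a/d)² = 0.9823² = 0.964913.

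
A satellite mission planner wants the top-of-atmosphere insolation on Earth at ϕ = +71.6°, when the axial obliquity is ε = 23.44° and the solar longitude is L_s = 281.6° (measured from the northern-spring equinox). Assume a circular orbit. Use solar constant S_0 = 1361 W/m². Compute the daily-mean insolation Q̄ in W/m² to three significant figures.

Q̄ ≈ 0.00 W/m²

Solar declination: sin δ = sin ε · sin L_s = sin 23.44° × sin 281.6° = -0.38966, so δ = -22.934°.
cos h₀ = −tan(+71.6°) tan(-22.934°) = 1.2719 ≥ 1 ⇒ polar night, h₀ = 0 and Q̄ = 0.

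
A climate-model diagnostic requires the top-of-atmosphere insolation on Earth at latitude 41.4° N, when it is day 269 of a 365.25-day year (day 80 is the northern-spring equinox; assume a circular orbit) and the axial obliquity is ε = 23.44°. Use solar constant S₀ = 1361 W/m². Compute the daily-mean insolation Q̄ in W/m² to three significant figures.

Solar longitude: λ_s = 360° × (269 − 80)/365.25 = 186.283°.
sin δ = sin 23.44° × sin 186.283° = -0.04354, so δ = -2.495°.
cos H₀ = −tan(+41.4°) tan(-2.495°) = 0.0384, H₀ = 1.5324 rad.
Bracket: H₀ sin φ sin δ + cos φ cos δ sin H₀ = 1.5324×0.66131×-0.04354 + 0.75011×0.99905×0.99926 = -0.044123 + 0.748843 = 0.704720.
Q̄ = (S₀/π) × [bracket] = (1361/π) × 0.704720 = 305.3 W/m².

Q̄ ≈ 305 W/m²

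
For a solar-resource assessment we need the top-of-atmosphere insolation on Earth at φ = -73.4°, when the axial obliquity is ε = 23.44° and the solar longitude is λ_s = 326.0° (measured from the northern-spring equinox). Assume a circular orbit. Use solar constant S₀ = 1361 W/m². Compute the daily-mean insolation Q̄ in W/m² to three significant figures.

Solar declination: sin δ = sin ε · sin λ_s = sin 23.44° × sin 326.0° = -0.22244, so δ = -12.852°.
cos H₀ = −tan(-73.4°) tan(-12.852°) = -0.7653, H₀ = 2.4424 rad.
Bracket: H₀ sin φ sin δ + cos φ cos δ sin H₀ = 2.4424×-0.95832×-0.22244 + 0.28569×0.97495×0.64363 = 0.520643 + 0.179272 = 0.699915.
Q̄ = (S₀/π) × [bracket] = (1361/π) × 0.699915 = 303.2 W/m².

Q̄ ≈ 303 W/m²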